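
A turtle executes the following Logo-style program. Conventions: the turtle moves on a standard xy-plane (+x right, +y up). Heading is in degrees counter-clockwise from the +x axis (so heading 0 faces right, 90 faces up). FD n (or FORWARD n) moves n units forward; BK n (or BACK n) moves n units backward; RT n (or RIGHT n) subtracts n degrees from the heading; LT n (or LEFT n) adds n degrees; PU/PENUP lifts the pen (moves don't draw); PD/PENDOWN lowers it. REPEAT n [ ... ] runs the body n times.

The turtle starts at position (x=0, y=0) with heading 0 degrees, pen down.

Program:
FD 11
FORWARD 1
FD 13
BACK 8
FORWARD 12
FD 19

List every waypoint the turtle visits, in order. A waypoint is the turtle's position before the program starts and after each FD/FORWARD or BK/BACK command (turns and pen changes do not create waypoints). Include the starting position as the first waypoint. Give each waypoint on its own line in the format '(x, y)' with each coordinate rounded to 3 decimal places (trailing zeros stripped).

Executing turtle program step by step:
Start: pos=(0,0), heading=0, pen down
FD 11: (0,0) -> (11,0) [heading=0, draw]
FD 1: (11,0) -> (12,0) [heading=0, draw]
FD 13: (12,0) -> (25,0) [heading=0, draw]
BK 8: (25,0) -> (17,0) [heading=0, draw]
FD 12: (17,0) -> (29,0) [heading=0, draw]
FD 19: (29,0) -> (48,0) [heading=0, draw]
Final: pos=(48,0), heading=0, 6 segment(s) drawn
Waypoints (7 total):
(0, 0)
(11, 0)
(12, 0)
(25, 0)
(17, 0)
(29, 0)
(48, 0)

Answer: (0, 0)
(11, 0)
(12, 0)
(25, 0)
(17, 0)
(29, 0)
(48, 0)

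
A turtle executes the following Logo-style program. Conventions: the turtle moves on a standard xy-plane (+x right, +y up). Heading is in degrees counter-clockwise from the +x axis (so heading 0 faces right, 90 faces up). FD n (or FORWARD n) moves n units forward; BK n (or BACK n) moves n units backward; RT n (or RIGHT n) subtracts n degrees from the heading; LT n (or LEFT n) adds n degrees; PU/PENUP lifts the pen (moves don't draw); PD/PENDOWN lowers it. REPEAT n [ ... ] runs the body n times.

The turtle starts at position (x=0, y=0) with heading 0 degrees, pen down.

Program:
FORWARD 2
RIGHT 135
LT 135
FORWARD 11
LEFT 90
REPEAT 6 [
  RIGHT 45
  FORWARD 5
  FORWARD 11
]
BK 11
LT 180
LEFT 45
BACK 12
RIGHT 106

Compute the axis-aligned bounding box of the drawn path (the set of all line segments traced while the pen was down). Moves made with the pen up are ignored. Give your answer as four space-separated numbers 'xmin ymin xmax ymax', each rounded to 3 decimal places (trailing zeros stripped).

Executing turtle program step by step:
Start: pos=(0,0), heading=0, pen down
FD 2: (0,0) -> (2,0) [heading=0, draw]
RT 135: heading 0 -> 225
LT 135: heading 225 -> 0
FD 11: (2,0) -> (13,0) [heading=0, draw]
LT 90: heading 0 -> 90
REPEAT 6 [
  -- iteration 1/6 --
  RT 45: heading 90 -> 45
  FD 5: (13,0) -> (16.536,3.536) [heading=45, draw]
  FD 11: (16.536,3.536) -> (24.314,11.314) [heading=45, draw]
  -- iteration 2/6 --
  RT 45: heading 45 -> 0
  FD 5: (24.314,11.314) -> (29.314,11.314) [heading=0, draw]
  FD 11: (29.314,11.314) -> (40.314,11.314) [heading=0, draw]
  -- iteration 3/6 --
  RT 45: heading 0 -> 315
  FD 5: (40.314,11.314) -> (43.849,7.778) [heading=315, draw]
  FD 11: (43.849,7.778) -> (51.627,0) [heading=315, draw]
  -- iteration 4/6 --
  RT 45: heading 315 -> 270
  FD 5: (51.627,0) -> (51.627,-5) [heading=270, draw]
  FD 11: (51.627,-5) -> (51.627,-16) [heading=270, draw]
  -- iteration 5/6 --
  RT 45: heading 270 -> 225
  FD 5: (51.627,-16) -> (48.092,-19.536) [heading=225, draw]
  FD 11: (48.092,-19.536) -> (40.314,-27.314) [heading=225, draw]
  -- iteration 6/6 --
  RT 45: heading 225 -> 180
  FD 5: (40.314,-27.314) -> (35.314,-27.314) [heading=180, draw]
  FD 11: (35.314,-27.314) -> (24.314,-27.314) [heading=180, draw]
]
BK 11: (24.314,-27.314) -> (35.314,-27.314) [heading=180, draw]
LT 180: heading 180 -> 0
LT 45: heading 0 -> 45
BK 12: (35.314,-27.314) -> (26.828,-35.799) [heading=45, draw]
RT 106: heading 45 -> 299
Final: pos=(26.828,-35.799), heading=299, 16 segment(s) drawn

Segment endpoints: x in {0, 2, 13, 16.536, 24.314, 26.828, 29.314, 35.314, 40.314, 43.849, 48.092, 51.627}, y in {-35.799, -27.314, -19.536, -16, -5, 0, 3.536, 7.778, 11.314}
xmin=0, ymin=-35.799, xmax=51.627, ymax=11.314

Answer: 0 -35.799 51.627 11.314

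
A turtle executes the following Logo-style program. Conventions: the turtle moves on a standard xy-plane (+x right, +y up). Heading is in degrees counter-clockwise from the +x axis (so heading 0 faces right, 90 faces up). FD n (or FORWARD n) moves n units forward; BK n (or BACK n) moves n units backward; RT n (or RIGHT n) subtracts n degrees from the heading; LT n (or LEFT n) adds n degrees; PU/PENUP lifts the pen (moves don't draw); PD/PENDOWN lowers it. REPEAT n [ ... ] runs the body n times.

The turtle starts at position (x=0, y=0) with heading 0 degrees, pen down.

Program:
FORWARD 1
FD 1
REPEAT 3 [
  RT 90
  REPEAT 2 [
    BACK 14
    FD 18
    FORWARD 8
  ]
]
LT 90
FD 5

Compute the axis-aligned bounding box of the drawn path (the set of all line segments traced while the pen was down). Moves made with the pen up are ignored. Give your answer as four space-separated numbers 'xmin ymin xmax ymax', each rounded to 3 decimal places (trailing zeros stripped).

Executing turtle program step by step:
Start: pos=(0,0), heading=0, pen down
FD 1: (0,0) -> (1,0) [heading=0, draw]
FD 1: (1,0) -> (2,0) [heading=0, draw]
REPEAT 3 [
  -- iteration 1/3 --
  RT 90: heading 0 -> 270
  REPEAT 2 [
    -- iteration 1/2 --
    BK 14: (2,0) -> (2,14) [heading=270, draw]
    FD 18: (2,14) -> (2,-4) [heading=270, draw]
    FD 8: (2,-4) -> (2,-12) [heading=270, draw]
    -- iteration 2/2 --
    BK 14: (2,-12) -> (2,2) [heading=270, draw]
    FD 18: (2,2) -> (2,-16) [heading=270, draw]
    FD 8: (2,-16) -> (2,-24) [heading=270, draw]
  ]
  -- iteration 2/3 --
  RT 90: heading 270 -> 180
  REPEAT 2 [
    -- iteration 1/2 --
    BK 14: (2,-24) -> (16,-24) [heading=180, draw]
    FD 18: (16,-24) -> (-2,-24) [heading=180, draw]
    FD 8: (-2,-24) -> (-10,-24) [heading=180, draw]
    -- iteration 2/2 --
    BK 14: (-10,-24) -> (4,-24) [heading=180, draw]
    FD 18: (4,-24) -> (-14,-24) [heading=180, draw]
    FD 8: (-14,-24) -> (-22,-24) [heading=180, draw]
  ]
  -- iteration 3/3 --
  RT 90: heading 180 -> 90
  REPEAT 2 [
    -- iteration 1/2 --
    BK 14: (-22,-24) -> (-22,-38) [heading=90, draw]
    FD 18: (-22,-38) -> (-22,-20) [heading=90, draw]
    FD 8: (-22,-20) -> (-22,-12) [heading=90, draw]
    -- iteration 2/2 --
    BK 14: (-22,-12) -> (-22,-26) [heading=90, draw]
    FD 18: (-22,-26) -> (-22,-8) [heading=90, draw]
    FD 8: (-22,-8) -> (-22,0) [heading=90, draw]
  ]
]
LT 90: heading 90 -> 180
FD 5: (-22,0) -> (-27,0) [heading=180, draw]
Final: pos=(-27,0), heading=180, 21 segment(s) drawn

Segment endpoints: x in {-27, -22, -22, -14, -10, -2, 0, 1, 2, 2, 2, 2, 2, 4, 16}, y in {-38, -26, -24, -24, -24, -20, -16, -12, -12, -8, -4, 0, 0, 0, 2, 14}
xmin=-27, ymin=-38, xmax=16, ymax=14

Answer: -27 -38 16 14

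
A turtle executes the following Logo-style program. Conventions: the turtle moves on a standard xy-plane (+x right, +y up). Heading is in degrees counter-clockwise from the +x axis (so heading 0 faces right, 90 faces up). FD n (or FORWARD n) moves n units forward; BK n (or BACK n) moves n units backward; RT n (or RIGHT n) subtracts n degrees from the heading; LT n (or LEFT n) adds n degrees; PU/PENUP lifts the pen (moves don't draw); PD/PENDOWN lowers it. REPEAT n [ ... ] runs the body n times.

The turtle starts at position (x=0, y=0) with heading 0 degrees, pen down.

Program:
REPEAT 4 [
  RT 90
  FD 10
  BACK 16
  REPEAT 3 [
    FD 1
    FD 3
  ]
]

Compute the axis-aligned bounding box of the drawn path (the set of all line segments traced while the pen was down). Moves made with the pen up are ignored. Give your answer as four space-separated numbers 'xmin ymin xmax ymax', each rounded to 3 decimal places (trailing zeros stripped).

Executing turtle program step by step:
Start: pos=(0,0), heading=0, pen down
REPEAT 4 [
  -- iteration 1/4 --
  RT 90: heading 0 -> 270
  FD 10: (0,0) -> (0,-10) [heading=270, draw]
  BK 16: (0,-10) -> (0,6) [heading=270, draw]
  REPEAT 3 [
    -- iteration 1/3 --
    FD 1: (0,6) -> (0,5) [heading=270, draw]
    FD 3: (0,5) -> (0,2) [heading=270, draw]
    -- iteration 2/3 --
    FD 1: (0,2) -> (0,1) [heading=270, draw]
    FD 3: (0,1) -> (0,-2) [heading=270, draw]
    -- iteration 3/3 --
    FD 1: (0,-2) -> (0,-3) [heading=270, draw]
    FD 3: (0,-3) -> (0,-6) [heading=270, draw]
  ]
  -- iteration 2/4 --
  RT 90: heading 270 -> 180
  FD 10: (0,-6) -> (-10,-6) [heading=180, draw]
  BK 16: (-10,-6) -> (6,-6) [heading=180, draw]
  REPEAT 3 [
    -- iteration 1/3 --
    FD 1: (6,-6) -> (5,-6) [heading=180, draw]
    FD 3: (5,-6) -> (2,-6) [heading=180, draw]
    -- iteration 2/3 --
    FD 1: (2,-6) -> (1,-6) [heading=180, draw]
    FD 3: (1,-6) -> (-2,-6) [heading=180, draw]
    -- iteration 3/3 --
    FD 1: (-2,-6) -> (-3,-6) [heading=180, draw]
    FD 3: (-3,-6) -> (-6,-6) [heading=180, draw]
  ]
  -- iteration 3/4 --
  RT 90: heading 180 -> 90
  FD 10: (-6,-6) -> (-6,4) [heading=90, draw]
  BK 16: (-6,4) -> (-6,-12) [heading=90, draw]
  REPEAT 3 [
    -- iteration 1/3 --
    FD 1: (-6,-12) -> (-6,-11) [heading=90, draw]
    FD 3: (-6,-11) -> (-6,-8) [heading=90, draw]
    -- iteration 2/3 --
    FD 1: (-6,-8) -> (-6,-7) [heading=90, draw]
    FD 3: (-6,-7) -> (-6,-4) [heading=90, draw]
    -- iteration 3/3 --
    FD 1: (-6,-4) -> (-6,-3) [heading=90, draw]
    FD 3: (-6,-3) -> (-6,0) [heading=90, draw]
  ]
  -- iteration 4/4 --
  RT 90: heading 90 -> 0
  FD 10: (-6,0) -> (4,0) [heading=0, draw]
  BK 16: (4,0) -> (-12,0) [heading=0, draw]
  REPEAT 3 [
    -- iteration 1/3 --
    FD 1: (-12,0) -> (-11,0) [heading=0, draw]
    FD 3: (-11,0) -> (-8,0) [heading=0, draw]
    -- iteration 2/3 --
    FD 1: (-8,0) -> (-7,0) [heading=0, draw]
    FD 3: (-7,0) -> (-4,0) [heading=0, draw]
    -- iteration 3/3 --
    FD 1: (-4,0) -> (-3,0) [heading=0, draw]
    FD 3: (-3,0) -> (0,0) [heading=0, draw]
  ]
]
Final: pos=(0,0), heading=0, 32 segment(s) drawn

Segment endpoints: x in {-12, -11, -10, -8, -7, -6, -6, -6, -6, -4, -3, -3, -2, 0, 0, 0, 0, 0, 0, 0, 0, 0, 0, 1, 2, 4, 5, 6}, y in {-12, -11, -10, -8, -7, -6, -6, -6, -4, -3, -2, 0, 0, 0, 0, 0, 0, 0, 0, 0, 1, 2, 4, 5, 6}
xmin=-12, ymin=-12, xmax=6, ymax=6

Answer: -12 -12 6 6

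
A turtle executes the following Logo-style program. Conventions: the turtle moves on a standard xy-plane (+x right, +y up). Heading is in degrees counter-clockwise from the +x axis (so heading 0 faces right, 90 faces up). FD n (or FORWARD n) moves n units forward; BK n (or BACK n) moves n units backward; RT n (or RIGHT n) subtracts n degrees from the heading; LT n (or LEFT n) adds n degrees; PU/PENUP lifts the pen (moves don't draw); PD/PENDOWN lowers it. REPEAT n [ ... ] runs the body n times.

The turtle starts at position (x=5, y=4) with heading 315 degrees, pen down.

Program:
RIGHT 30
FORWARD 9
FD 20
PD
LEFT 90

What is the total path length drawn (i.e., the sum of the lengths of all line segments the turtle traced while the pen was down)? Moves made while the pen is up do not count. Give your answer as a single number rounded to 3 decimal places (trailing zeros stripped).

Executing turtle program step by step:
Start: pos=(5,4), heading=315, pen down
RT 30: heading 315 -> 285
FD 9: (5,4) -> (7.329,-4.693) [heading=285, draw]
FD 20: (7.329,-4.693) -> (12.506,-24.012) [heading=285, draw]
PD: pen down
LT 90: heading 285 -> 15
Final: pos=(12.506,-24.012), heading=15, 2 segment(s) drawn

Segment lengths:
  seg 1: (5,4) -> (7.329,-4.693), length = 9
  seg 2: (7.329,-4.693) -> (12.506,-24.012), length = 20
Total = 29

Answer: 29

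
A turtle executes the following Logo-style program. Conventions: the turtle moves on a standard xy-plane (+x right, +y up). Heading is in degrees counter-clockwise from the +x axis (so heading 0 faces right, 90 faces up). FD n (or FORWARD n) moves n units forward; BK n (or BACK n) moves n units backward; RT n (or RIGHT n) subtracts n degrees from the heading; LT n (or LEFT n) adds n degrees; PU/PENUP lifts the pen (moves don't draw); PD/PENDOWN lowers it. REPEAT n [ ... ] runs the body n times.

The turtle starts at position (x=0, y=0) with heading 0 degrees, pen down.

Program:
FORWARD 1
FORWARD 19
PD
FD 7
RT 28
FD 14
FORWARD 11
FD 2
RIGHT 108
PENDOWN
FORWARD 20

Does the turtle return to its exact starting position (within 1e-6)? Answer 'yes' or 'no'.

Executing turtle program step by step:
Start: pos=(0,0), heading=0, pen down
FD 1: (0,0) -> (1,0) [heading=0, draw]
FD 19: (1,0) -> (20,0) [heading=0, draw]
PD: pen down
FD 7: (20,0) -> (27,0) [heading=0, draw]
RT 28: heading 0 -> 332
FD 14: (27,0) -> (39.361,-6.573) [heading=332, draw]
FD 11: (39.361,-6.573) -> (49.074,-11.737) [heading=332, draw]
FD 2: (49.074,-11.737) -> (50.84,-12.676) [heading=332, draw]
RT 108: heading 332 -> 224
PD: pen down
FD 20: (50.84,-12.676) -> (36.453,-26.569) [heading=224, draw]
Final: pos=(36.453,-26.569), heading=224, 7 segment(s) drawn

Start position: (0, 0)
Final position: (36.453, -26.569)
Distance = 45.108; >= 1e-6 -> NOT closed

Answer: no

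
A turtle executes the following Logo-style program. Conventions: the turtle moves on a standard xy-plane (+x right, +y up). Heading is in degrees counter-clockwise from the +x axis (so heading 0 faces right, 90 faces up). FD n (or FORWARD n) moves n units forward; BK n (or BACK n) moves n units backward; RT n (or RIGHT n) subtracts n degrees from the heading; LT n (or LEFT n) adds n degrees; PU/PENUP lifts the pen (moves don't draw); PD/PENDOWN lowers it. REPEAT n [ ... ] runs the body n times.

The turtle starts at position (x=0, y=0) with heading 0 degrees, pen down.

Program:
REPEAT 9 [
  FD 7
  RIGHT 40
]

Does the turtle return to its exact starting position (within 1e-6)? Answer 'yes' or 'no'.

Answer: yes

Derivation:
Executing turtle program step by step:
Start: pos=(0,0), heading=0, pen down
REPEAT 9 [
  -- iteration 1/9 --
  FD 7: (0,0) -> (7,0) [heading=0, draw]
  RT 40: heading 0 -> 320
  -- iteration 2/9 --
  FD 7: (7,0) -> (12.362,-4.5) [heading=320, draw]
  RT 40: heading 320 -> 280
  -- iteration 3/9 --
  FD 7: (12.362,-4.5) -> (13.578,-11.393) [heading=280, draw]
  RT 40: heading 280 -> 240
  -- iteration 4/9 --
  FD 7: (13.578,-11.393) -> (10.078,-17.455) [heading=240, draw]
  RT 40: heading 240 -> 200
  -- iteration 5/9 --
  FD 7: (10.078,-17.455) -> (3.5,-19.849) [heading=200, draw]
  RT 40: heading 200 -> 160
  -- iteration 6/9 --
  FD 7: (3.5,-19.849) -> (-3.078,-17.455) [heading=160, draw]
  RT 40: heading 160 -> 120
  -- iteration 7/9 --
  FD 7: (-3.078,-17.455) -> (-6.578,-11.393) [heading=120, draw]
  RT 40: heading 120 -> 80
  -- iteration 8/9 --
  FD 7: (-6.578,-11.393) -> (-5.362,-4.5) [heading=80, draw]
  RT 40: heading 80 -> 40
  -- iteration 9/9 --
  FD 7: (-5.362,-4.5) -> (0,0) [heading=40, draw]
  RT 40: heading 40 -> 0
]
Final: pos=(0,0), heading=0, 9 segment(s) drawn

Start position: (0, 0)
Final position: (0, 0)
Distance = 0; < 1e-6 -> CLOSED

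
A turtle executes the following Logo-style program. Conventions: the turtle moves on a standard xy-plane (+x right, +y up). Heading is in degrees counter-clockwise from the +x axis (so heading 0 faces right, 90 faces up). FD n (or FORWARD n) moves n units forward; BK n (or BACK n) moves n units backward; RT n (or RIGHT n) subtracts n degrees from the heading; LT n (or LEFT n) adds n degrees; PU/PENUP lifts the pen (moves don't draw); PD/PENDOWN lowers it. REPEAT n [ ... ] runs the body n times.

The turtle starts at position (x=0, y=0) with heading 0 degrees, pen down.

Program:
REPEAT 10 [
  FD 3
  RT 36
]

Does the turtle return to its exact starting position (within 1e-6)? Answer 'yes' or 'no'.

Answer: yes

Derivation:
Executing turtle program step by step:
Start: pos=(0,0), heading=0, pen down
REPEAT 10 [
  -- iteration 1/10 --
  FD 3: (0,0) -> (3,0) [heading=0, draw]
  RT 36: heading 0 -> 324
  -- iteration 2/10 --
  FD 3: (3,0) -> (5.427,-1.763) [heading=324, draw]
  RT 36: heading 324 -> 288
  -- iteration 3/10 --
  FD 3: (5.427,-1.763) -> (6.354,-4.617) [heading=288, draw]
  RT 36: heading 288 -> 252
  -- iteration 4/10 --
  FD 3: (6.354,-4.617) -> (5.427,-7.47) [heading=252, draw]
  RT 36: heading 252 -> 216
  -- iteration 5/10 --
  FD 3: (5.427,-7.47) -> (3,-9.233) [heading=216, draw]
  RT 36: heading 216 -> 180
  -- iteration 6/10 --
  FD 3: (3,-9.233) -> (0,-9.233) [heading=180, draw]
  RT 36: heading 180 -> 144
  -- iteration 7/10 --
  FD 3: (0,-9.233) -> (-2.427,-7.47) [heading=144, draw]
  RT 36: heading 144 -> 108
  -- iteration 8/10 --
  FD 3: (-2.427,-7.47) -> (-3.354,-4.617) [heading=108, draw]
  RT 36: heading 108 -> 72
  -- iteration 9/10 --
  FD 3: (-3.354,-4.617) -> (-2.427,-1.763) [heading=72, draw]
  RT 36: heading 72 -> 36
  -- iteration 10/10 --
  FD 3: (-2.427,-1.763) -> (0,0) [heading=36, draw]
  RT 36: heading 36 -> 0
]
Final: pos=(0,0), heading=0, 10 segment(s) drawn

Start position: (0, 0)
Final position: (0, 0)
Distance = 0; < 1e-6 -> CLOSED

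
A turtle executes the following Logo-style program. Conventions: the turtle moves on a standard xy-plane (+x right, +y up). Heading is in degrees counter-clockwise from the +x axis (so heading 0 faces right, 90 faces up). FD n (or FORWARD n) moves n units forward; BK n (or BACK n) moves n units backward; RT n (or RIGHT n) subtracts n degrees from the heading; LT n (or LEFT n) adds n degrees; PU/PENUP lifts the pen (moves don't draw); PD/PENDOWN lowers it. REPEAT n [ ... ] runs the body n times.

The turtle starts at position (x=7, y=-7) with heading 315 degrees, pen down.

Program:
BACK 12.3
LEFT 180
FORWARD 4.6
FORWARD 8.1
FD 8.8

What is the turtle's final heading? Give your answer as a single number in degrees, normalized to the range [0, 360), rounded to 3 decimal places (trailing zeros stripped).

Answer: 135

Derivation:
Executing turtle program step by step:
Start: pos=(7,-7), heading=315, pen down
BK 12.3: (7,-7) -> (-1.697,1.697) [heading=315, draw]
LT 180: heading 315 -> 135
FD 4.6: (-1.697,1.697) -> (-4.95,4.95) [heading=135, draw]
FD 8.1: (-4.95,4.95) -> (-10.678,10.678) [heading=135, draw]
FD 8.8: (-10.678,10.678) -> (-16.9,16.9) [heading=135, draw]
Final: pos=(-16.9,16.9), heading=135, 4 segment(s) drawn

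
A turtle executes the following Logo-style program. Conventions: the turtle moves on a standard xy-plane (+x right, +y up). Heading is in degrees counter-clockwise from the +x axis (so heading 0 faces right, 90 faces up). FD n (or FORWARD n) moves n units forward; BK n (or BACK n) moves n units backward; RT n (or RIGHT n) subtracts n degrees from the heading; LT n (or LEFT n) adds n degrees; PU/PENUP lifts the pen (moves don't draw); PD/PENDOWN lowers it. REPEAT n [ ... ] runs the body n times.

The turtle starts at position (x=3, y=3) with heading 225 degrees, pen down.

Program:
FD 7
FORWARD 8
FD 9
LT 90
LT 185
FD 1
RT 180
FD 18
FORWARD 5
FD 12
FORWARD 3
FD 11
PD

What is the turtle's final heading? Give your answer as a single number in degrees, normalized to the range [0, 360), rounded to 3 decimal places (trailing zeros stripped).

Answer: 320

Derivation:
Executing turtle program step by step:
Start: pos=(3,3), heading=225, pen down
FD 7: (3,3) -> (-1.95,-1.95) [heading=225, draw]
FD 8: (-1.95,-1.95) -> (-7.607,-7.607) [heading=225, draw]
FD 9: (-7.607,-7.607) -> (-13.971,-13.971) [heading=225, draw]
LT 90: heading 225 -> 315
LT 185: heading 315 -> 140
FD 1: (-13.971,-13.971) -> (-14.737,-13.328) [heading=140, draw]
RT 180: heading 140 -> 320
FD 18: (-14.737,-13.328) -> (-0.948,-24.898) [heading=320, draw]
FD 5: (-0.948,-24.898) -> (2.882,-28.112) [heading=320, draw]
FD 12: (2.882,-28.112) -> (12.075,-35.825) [heading=320, draw]
FD 3: (12.075,-35.825) -> (14.373,-37.754) [heading=320, draw]
FD 11: (14.373,-37.754) -> (22.8,-44.824) [heading=320, draw]
PD: pen down
Final: pos=(22.8,-44.824), heading=320, 9 segment(s) drawn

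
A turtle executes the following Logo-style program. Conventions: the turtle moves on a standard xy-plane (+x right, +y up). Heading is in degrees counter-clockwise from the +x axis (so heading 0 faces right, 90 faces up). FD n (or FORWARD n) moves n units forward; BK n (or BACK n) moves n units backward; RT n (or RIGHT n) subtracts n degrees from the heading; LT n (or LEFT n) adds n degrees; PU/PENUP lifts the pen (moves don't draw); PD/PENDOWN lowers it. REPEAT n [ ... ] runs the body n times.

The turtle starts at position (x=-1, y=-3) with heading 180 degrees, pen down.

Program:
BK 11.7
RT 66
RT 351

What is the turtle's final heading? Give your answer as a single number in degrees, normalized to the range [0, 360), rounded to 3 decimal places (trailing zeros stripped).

Executing turtle program step by step:
Start: pos=(-1,-3), heading=180, pen down
BK 11.7: (-1,-3) -> (10.7,-3) [heading=180, draw]
RT 66: heading 180 -> 114
RT 351: heading 114 -> 123
Final: pos=(10.7,-3), heading=123, 1 segment(s) drawn

Answer: 123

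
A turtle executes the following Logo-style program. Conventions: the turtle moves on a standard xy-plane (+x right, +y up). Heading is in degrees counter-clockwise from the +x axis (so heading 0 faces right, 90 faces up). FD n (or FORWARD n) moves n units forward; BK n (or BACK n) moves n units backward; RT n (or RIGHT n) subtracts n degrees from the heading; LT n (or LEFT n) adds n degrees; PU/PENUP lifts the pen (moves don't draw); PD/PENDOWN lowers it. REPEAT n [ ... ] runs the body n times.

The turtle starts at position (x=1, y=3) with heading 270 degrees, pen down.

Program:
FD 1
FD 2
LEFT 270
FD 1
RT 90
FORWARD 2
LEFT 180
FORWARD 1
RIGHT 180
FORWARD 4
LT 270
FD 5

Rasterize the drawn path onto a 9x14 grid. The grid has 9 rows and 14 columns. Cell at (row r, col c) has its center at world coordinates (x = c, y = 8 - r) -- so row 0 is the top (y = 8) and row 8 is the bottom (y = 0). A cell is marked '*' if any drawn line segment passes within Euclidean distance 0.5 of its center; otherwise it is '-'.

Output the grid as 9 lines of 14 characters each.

Segment 0: (1,3) -> (1,2)
Segment 1: (1,2) -> (1,0)
Segment 2: (1,0) -> (-0,0)
Segment 3: (-0,0) -> (0,2)
Segment 4: (0,2) -> (-0,1)
Segment 5: (-0,1) -> (0,5)
Segment 6: (0,5) -> (5,5)

Answer: --------------
--------------
--------------
******--------
*-------------
**------------
**------------
**------------
**------------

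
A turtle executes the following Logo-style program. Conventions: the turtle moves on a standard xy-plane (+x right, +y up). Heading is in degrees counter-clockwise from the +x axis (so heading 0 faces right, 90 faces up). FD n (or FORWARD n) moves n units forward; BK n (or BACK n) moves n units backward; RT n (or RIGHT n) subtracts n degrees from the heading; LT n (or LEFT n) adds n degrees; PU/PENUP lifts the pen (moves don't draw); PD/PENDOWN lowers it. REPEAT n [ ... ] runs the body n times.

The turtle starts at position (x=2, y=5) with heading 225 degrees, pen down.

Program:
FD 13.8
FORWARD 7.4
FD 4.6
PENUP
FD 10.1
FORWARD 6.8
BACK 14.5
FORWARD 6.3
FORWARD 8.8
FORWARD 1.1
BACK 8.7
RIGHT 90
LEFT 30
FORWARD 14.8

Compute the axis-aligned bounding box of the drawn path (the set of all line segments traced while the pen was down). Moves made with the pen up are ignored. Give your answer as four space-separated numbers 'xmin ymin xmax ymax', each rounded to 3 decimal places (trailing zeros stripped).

Answer: -16.243 -13.243 2 5

Derivation:
Executing turtle program step by step:
Start: pos=(2,5), heading=225, pen down
FD 13.8: (2,5) -> (-7.758,-4.758) [heading=225, draw]
FD 7.4: (-7.758,-4.758) -> (-12.991,-9.991) [heading=225, draw]
FD 4.6: (-12.991,-9.991) -> (-16.243,-13.243) [heading=225, draw]
PU: pen up
FD 10.1: (-16.243,-13.243) -> (-23.385,-20.385) [heading=225, move]
FD 6.8: (-23.385,-20.385) -> (-28.193,-25.193) [heading=225, move]
BK 14.5: (-28.193,-25.193) -> (-17.94,-14.94) [heading=225, move]
FD 6.3: (-17.94,-14.94) -> (-22.395,-19.395) [heading=225, move]
FD 8.8: (-22.395,-19.395) -> (-28.618,-25.618) [heading=225, move]
FD 1.1: (-28.618,-25.618) -> (-29.396,-26.396) [heading=225, move]
BK 8.7: (-29.396,-26.396) -> (-23.244,-20.244) [heading=225, move]
RT 90: heading 225 -> 135
LT 30: heading 135 -> 165
FD 14.8: (-23.244,-20.244) -> (-37.539,-16.413) [heading=165, move]
Final: pos=(-37.539,-16.413), heading=165, 3 segment(s) drawn

Segment endpoints: x in {-16.243, -12.991, -7.758, 2}, y in {-13.243, -9.991, -4.758, 5}
xmin=-16.243, ymin=-13.243, xmax=2, ymax=5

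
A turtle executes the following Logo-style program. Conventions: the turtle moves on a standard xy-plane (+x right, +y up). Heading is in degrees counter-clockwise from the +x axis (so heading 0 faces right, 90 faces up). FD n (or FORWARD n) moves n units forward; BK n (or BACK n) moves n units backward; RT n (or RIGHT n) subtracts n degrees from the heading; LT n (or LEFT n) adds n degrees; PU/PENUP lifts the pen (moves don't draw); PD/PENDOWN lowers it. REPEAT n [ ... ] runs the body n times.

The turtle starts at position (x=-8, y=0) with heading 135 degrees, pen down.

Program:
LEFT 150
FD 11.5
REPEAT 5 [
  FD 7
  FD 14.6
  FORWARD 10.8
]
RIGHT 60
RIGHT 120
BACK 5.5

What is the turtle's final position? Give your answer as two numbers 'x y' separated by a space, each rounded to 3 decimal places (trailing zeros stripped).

Answer: 38.329 -172.901

Derivation:
Executing turtle program step by step:
Start: pos=(-8,0), heading=135, pen down
LT 150: heading 135 -> 285
FD 11.5: (-8,0) -> (-5.024,-11.108) [heading=285, draw]
REPEAT 5 [
  -- iteration 1/5 --
  FD 7: (-5.024,-11.108) -> (-3.212,-17.87) [heading=285, draw]
  FD 14.6: (-3.212,-17.87) -> (0.567,-31.972) [heading=285, draw]
  FD 10.8: (0.567,-31.972) -> (3.362,-42.404) [heading=285, draw]
  -- iteration 2/5 --
  FD 7: (3.362,-42.404) -> (5.174,-49.166) [heading=285, draw]
  FD 14.6: (5.174,-49.166) -> (8.953,-63.268) [heading=285, draw]
  FD 10.8: (8.953,-63.268) -> (11.748,-73.7) [heading=285, draw]
  -- iteration 3/5 --
  FD 7: (11.748,-73.7) -> (13.56,-80.462) [heading=285, draw]
  FD 14.6: (13.56,-80.462) -> (17.338,-94.564) [heading=285, draw]
  FD 10.8: (17.338,-94.564) -> (20.134,-104.996) [heading=285, draw]
  -- iteration 4/5 --
  FD 7: (20.134,-104.996) -> (21.945,-111.758) [heading=285, draw]
  FD 14.6: (21.945,-111.758) -> (25.724,-125.86) [heading=285, draw]
  FD 10.8: (25.724,-125.86) -> (28.519,-136.292) [heading=285, draw]
  -- iteration 5/5 --
  FD 7: (28.519,-136.292) -> (30.331,-143.054) [heading=285, draw]
  FD 14.6: (30.331,-143.054) -> (34.11,-157.156) [heading=285, draw]
  FD 10.8: (34.11,-157.156) -> (36.905,-167.588) [heading=285, draw]
]
RT 60: heading 285 -> 225
RT 120: heading 225 -> 105
BK 5.5: (36.905,-167.588) -> (38.329,-172.901) [heading=105, draw]
Final: pos=(38.329,-172.901), heading=105, 17 segment(s) drawn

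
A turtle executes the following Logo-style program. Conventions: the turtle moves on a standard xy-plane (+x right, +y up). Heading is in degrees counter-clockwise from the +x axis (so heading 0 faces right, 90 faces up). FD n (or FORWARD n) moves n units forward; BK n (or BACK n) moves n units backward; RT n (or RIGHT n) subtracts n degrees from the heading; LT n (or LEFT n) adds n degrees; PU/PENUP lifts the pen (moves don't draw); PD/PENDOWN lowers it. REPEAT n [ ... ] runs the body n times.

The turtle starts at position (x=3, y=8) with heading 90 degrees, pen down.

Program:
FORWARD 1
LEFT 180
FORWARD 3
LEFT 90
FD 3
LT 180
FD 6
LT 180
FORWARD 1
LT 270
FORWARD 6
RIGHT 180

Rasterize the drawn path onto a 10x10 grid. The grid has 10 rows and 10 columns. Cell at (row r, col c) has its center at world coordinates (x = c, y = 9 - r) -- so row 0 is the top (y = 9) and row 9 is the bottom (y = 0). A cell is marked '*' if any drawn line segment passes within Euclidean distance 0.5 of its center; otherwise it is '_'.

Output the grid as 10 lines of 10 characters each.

Segment 0: (3,8) -> (3,9)
Segment 1: (3,9) -> (3,6)
Segment 2: (3,6) -> (6,6)
Segment 3: (6,6) -> (0,6)
Segment 4: (0,6) -> (1,6)
Segment 5: (1,6) -> (1,0)

Answer: ___*______
___*______
___*______
*******___
_*________
_*________
_*________
_*________
_*________
_*________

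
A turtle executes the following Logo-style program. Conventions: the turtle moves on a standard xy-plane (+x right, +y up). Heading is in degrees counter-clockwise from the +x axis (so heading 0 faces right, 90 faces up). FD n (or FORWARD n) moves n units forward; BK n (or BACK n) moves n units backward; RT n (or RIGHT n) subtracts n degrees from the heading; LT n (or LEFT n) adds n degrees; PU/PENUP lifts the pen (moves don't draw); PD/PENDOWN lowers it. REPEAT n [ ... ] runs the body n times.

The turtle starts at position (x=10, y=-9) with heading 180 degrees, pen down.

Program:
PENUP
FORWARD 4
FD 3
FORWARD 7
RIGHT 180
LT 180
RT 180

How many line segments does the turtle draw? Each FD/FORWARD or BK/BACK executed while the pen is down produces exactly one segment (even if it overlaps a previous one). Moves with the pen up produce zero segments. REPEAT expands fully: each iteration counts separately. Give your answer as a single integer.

Executing turtle program step by step:
Start: pos=(10,-9), heading=180, pen down
PU: pen up
FD 4: (10,-9) -> (6,-9) [heading=180, move]
FD 3: (6,-9) -> (3,-9) [heading=180, move]
FD 7: (3,-9) -> (-4,-9) [heading=180, move]
RT 180: heading 180 -> 0
LT 180: heading 0 -> 180
RT 180: heading 180 -> 0
Final: pos=(-4,-9), heading=0, 0 segment(s) drawn
Segments drawn: 0

Answer: 0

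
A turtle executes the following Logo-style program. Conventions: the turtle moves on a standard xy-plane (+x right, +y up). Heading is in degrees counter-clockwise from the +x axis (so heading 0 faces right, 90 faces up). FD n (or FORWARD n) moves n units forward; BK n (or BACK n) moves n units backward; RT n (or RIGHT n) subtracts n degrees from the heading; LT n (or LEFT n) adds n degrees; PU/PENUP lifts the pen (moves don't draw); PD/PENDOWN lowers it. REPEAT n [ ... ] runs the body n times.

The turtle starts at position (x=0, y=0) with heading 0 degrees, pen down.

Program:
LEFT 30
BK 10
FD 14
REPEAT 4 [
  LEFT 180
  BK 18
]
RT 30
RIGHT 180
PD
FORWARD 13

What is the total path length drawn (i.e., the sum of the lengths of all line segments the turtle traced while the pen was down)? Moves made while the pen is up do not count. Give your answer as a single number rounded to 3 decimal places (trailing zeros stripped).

Executing turtle program step by step:
Start: pos=(0,0), heading=0, pen down
LT 30: heading 0 -> 30
BK 10: (0,0) -> (-8.66,-5) [heading=30, draw]
FD 14: (-8.66,-5) -> (3.464,2) [heading=30, draw]
REPEAT 4 [
  -- iteration 1/4 --
  LT 180: heading 30 -> 210
  BK 18: (3.464,2) -> (19.053,11) [heading=210, draw]
  -- iteration 2/4 --
  LT 180: heading 210 -> 30
  BK 18: (19.053,11) -> (3.464,2) [heading=30, draw]
  -- iteration 3/4 --
  LT 180: heading 30 -> 210
  BK 18: (3.464,2) -> (19.053,11) [heading=210, draw]
  -- iteration 4/4 --
  LT 180: heading 210 -> 30
  BK 18: (19.053,11) -> (3.464,2) [heading=30, draw]
]
RT 30: heading 30 -> 0
RT 180: heading 0 -> 180
PD: pen down
FD 13: (3.464,2) -> (-9.536,2) [heading=180, draw]
Final: pos=(-9.536,2), heading=180, 7 segment(s) drawn

Segment lengths:
  seg 1: (0,0) -> (-8.66,-5), length = 10
  seg 2: (-8.66,-5) -> (3.464,2), length = 14
  seg 3: (3.464,2) -> (19.053,11), length = 18
  seg 4: (19.053,11) -> (3.464,2), length = 18
  seg 5: (3.464,2) -> (19.053,11), length = 18
  seg 6: (19.053,11) -> (3.464,2), length = 18
  seg 7: (3.464,2) -> (-9.536,2), length = 13
Total = 109

Answer: 109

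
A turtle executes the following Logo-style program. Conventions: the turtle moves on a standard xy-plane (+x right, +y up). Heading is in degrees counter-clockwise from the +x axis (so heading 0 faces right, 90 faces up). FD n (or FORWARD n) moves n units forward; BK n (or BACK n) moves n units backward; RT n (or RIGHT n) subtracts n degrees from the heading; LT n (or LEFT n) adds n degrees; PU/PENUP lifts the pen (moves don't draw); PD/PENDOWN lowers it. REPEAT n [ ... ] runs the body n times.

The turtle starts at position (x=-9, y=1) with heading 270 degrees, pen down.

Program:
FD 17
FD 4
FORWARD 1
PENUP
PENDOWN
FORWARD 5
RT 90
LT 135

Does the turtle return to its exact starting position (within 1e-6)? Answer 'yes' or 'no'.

Executing turtle program step by step:
Start: pos=(-9,1), heading=270, pen down
FD 17: (-9,1) -> (-9,-16) [heading=270, draw]
FD 4: (-9,-16) -> (-9,-20) [heading=270, draw]
FD 1: (-9,-20) -> (-9,-21) [heading=270, draw]
PU: pen up
PD: pen down
FD 5: (-9,-21) -> (-9,-26) [heading=270, draw]
RT 90: heading 270 -> 180
LT 135: heading 180 -> 315
Final: pos=(-9,-26), heading=315, 4 segment(s) drawn

Start position: (-9, 1)
Final position: (-9, -26)
Distance = 27; >= 1e-6 -> NOT closed

Answer: no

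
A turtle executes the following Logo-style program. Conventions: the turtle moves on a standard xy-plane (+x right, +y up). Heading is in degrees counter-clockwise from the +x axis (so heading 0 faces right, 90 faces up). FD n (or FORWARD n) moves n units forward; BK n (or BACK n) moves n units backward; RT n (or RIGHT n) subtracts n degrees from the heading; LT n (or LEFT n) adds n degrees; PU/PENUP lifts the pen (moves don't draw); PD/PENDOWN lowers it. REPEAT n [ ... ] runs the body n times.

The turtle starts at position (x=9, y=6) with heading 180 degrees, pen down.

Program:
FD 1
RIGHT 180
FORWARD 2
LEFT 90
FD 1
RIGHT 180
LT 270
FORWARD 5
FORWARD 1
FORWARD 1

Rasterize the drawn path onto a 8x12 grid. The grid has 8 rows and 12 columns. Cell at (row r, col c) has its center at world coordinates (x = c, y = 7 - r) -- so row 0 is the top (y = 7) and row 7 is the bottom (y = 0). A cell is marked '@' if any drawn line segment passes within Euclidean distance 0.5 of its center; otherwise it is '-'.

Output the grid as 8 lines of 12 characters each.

Answer: ---@@@@@@@@-
--------@@@-
------------
------------
------------
------------
------------
------------

Derivation:
Segment 0: (9,6) -> (8,6)
Segment 1: (8,6) -> (10,6)
Segment 2: (10,6) -> (10,7)
Segment 3: (10,7) -> (5,7)
Segment 4: (5,7) -> (4,7)
Segment 5: (4,7) -> (3,7)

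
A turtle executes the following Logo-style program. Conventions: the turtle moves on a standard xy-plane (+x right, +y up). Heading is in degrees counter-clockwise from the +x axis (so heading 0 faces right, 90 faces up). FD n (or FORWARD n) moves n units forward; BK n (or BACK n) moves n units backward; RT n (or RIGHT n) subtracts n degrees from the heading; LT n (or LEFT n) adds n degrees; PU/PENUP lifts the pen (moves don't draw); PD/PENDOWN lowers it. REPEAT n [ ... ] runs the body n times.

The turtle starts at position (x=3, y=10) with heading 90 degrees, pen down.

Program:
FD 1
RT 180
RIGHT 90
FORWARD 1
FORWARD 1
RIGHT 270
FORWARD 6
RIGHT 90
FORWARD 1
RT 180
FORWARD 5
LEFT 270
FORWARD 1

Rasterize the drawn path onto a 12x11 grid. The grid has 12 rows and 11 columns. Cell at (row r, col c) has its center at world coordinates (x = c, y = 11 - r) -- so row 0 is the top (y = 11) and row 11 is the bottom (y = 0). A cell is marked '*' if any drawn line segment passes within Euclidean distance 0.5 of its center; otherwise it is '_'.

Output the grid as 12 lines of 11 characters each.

Answer: _***_______
_*_*_______
_*_________
_*_________
_*_________
_*_________
******_____
_____*_____
___________
___________
___________
___________

Derivation:
Segment 0: (3,10) -> (3,11)
Segment 1: (3,11) -> (2,11)
Segment 2: (2,11) -> (1,11)
Segment 3: (1,11) -> (1,5)
Segment 4: (1,5) -> (0,5)
Segment 5: (0,5) -> (5,5)
Segment 6: (5,5) -> (5,4)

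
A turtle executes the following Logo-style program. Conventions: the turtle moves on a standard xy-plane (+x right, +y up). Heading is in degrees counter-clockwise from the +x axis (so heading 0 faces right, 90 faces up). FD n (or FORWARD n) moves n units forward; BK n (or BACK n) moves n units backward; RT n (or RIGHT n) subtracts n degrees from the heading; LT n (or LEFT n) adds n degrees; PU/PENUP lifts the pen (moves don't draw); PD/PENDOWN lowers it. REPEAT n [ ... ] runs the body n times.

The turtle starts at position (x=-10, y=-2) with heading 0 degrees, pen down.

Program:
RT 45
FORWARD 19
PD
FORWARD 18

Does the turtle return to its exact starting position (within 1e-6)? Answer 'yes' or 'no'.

Executing turtle program step by step:
Start: pos=(-10,-2), heading=0, pen down
RT 45: heading 0 -> 315
FD 19: (-10,-2) -> (3.435,-15.435) [heading=315, draw]
PD: pen down
FD 18: (3.435,-15.435) -> (16.163,-28.163) [heading=315, draw]
Final: pos=(16.163,-28.163), heading=315, 2 segment(s) drawn

Start position: (-10, -2)
Final position: (16.163, -28.163)
Distance = 37; >= 1e-6 -> NOT closed

Answer: no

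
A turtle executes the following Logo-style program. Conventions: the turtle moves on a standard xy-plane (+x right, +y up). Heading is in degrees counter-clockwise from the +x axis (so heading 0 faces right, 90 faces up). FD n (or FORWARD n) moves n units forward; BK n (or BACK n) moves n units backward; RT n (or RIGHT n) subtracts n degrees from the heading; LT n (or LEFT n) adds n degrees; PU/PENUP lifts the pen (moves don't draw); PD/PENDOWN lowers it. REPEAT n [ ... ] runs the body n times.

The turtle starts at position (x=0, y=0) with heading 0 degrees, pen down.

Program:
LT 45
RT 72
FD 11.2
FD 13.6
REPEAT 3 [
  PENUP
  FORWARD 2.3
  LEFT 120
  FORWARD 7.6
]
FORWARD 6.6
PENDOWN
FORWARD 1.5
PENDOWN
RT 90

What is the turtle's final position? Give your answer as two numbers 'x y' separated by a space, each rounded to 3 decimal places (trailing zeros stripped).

Answer: 29.314 -14.936

Derivation:
Executing turtle program step by step:
Start: pos=(0,0), heading=0, pen down
LT 45: heading 0 -> 45
RT 72: heading 45 -> 333
FD 11.2: (0,0) -> (9.979,-5.085) [heading=333, draw]
FD 13.6: (9.979,-5.085) -> (22.097,-11.259) [heading=333, draw]
REPEAT 3 [
  -- iteration 1/3 --
  PU: pen up
  FD 2.3: (22.097,-11.259) -> (24.146,-12.303) [heading=333, move]
  LT 120: heading 333 -> 93
  FD 7.6: (24.146,-12.303) -> (23.749,-4.714) [heading=93, move]
  -- iteration 2/3 --
  PU: pen up
  FD 2.3: (23.749,-4.714) -> (23.628,-2.417) [heading=93, move]
  LT 120: heading 93 -> 213
  FD 7.6: (23.628,-2.417) -> (17.254,-6.556) [heading=213, move]
  -- iteration 3/3 --
  PU: pen up
  FD 2.3: (17.254,-6.556) -> (15.325,-7.809) [heading=213, move]
  LT 120: heading 213 -> 333
  FD 7.6: (15.325,-7.809) -> (22.097,-11.259) [heading=333, move]
]
FD 6.6: (22.097,-11.259) -> (27.978,-14.255) [heading=333, move]
PD: pen down
FD 1.5: (27.978,-14.255) -> (29.314,-14.936) [heading=333, draw]
PD: pen down
RT 90: heading 333 -> 243
Final: pos=(29.314,-14.936), heading=243, 3 segment(s) drawn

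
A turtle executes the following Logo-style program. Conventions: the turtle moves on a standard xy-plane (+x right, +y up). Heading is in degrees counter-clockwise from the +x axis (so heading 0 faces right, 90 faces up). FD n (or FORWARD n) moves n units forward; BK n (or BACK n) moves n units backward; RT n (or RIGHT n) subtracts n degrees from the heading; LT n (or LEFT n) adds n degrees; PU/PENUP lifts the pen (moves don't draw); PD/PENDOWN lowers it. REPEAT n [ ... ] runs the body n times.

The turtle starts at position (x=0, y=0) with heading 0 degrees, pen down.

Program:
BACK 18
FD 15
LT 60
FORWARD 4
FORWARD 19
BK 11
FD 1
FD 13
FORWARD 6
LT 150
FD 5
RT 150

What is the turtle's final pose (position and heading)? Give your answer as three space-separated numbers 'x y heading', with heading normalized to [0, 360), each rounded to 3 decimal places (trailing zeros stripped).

Answer: 8.67 25.213 60

Derivation:
Executing turtle program step by step:
Start: pos=(0,0), heading=0, pen down
BK 18: (0,0) -> (-18,0) [heading=0, draw]
FD 15: (-18,0) -> (-3,0) [heading=0, draw]
LT 60: heading 0 -> 60
FD 4: (-3,0) -> (-1,3.464) [heading=60, draw]
FD 19: (-1,3.464) -> (8.5,19.919) [heading=60, draw]
BK 11: (8.5,19.919) -> (3,10.392) [heading=60, draw]
FD 1: (3,10.392) -> (3.5,11.258) [heading=60, draw]
FD 13: (3.5,11.258) -> (10,22.517) [heading=60, draw]
FD 6: (10,22.517) -> (13,27.713) [heading=60, draw]
LT 150: heading 60 -> 210
FD 5: (13,27.713) -> (8.67,25.213) [heading=210, draw]
RT 150: heading 210 -> 60
Final: pos=(8.67,25.213), heading=60, 9 segment(s) drawn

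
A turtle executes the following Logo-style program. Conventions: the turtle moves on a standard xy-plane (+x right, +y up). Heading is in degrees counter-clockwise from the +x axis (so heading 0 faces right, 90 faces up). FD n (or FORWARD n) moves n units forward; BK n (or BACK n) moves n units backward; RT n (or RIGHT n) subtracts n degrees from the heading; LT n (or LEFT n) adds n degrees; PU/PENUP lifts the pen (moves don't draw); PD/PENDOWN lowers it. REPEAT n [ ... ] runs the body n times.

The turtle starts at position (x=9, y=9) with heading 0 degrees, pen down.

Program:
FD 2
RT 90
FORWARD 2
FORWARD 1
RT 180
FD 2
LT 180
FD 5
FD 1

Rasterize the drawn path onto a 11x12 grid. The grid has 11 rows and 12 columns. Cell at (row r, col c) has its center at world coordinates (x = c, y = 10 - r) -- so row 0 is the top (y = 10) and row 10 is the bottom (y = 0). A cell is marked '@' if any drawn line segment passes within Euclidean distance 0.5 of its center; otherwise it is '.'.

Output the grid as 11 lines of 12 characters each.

Segment 0: (9,9) -> (11,9)
Segment 1: (11,9) -> (11,7)
Segment 2: (11,7) -> (11,6)
Segment 3: (11,6) -> (11,8)
Segment 4: (11,8) -> (11,3)
Segment 5: (11,3) -> (11,2)

Answer: ............
.........@@@
...........@
...........@
...........@
...........@
...........@
...........@
...........@
............
............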